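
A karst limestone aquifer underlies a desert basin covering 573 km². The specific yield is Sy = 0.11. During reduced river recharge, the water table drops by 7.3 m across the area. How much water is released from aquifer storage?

A = 573 km² = 5.73 × 10^8 m²
ΔV = Sy × A × Δh = 0.11 × 5.73 × 10^8 m² × 7.3 m = 4.601 × 10^8 m³

ΔV ≈ 4.6 × 10^8 m³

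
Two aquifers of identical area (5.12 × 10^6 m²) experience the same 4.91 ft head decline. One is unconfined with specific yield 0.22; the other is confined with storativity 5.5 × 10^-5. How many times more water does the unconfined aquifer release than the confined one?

ΔV_u / ΔV_c ≈ 4000

Δh = 4.91 ft = 1.497 m
Unconfined: ΔV_u = Sy × A × Δh = 0.22 × 5.12 × 10^6 × 1.497 = 1.686 × 10^6 m³
Confined: ΔV_c = S × A × Δh = 5.5 × 10^-5 × 5.12 × 10^6 × 1.497 = 421.4 m³
Ratio = ΔV_u / ΔV_c = Sy / S = 0.22 / 5.5 × 10^-5 = 4000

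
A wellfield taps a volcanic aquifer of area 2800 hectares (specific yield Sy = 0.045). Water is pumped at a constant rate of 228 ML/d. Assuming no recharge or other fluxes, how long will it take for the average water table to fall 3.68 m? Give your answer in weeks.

A = 2800 hectares = 2.8 × 10^7 m²
ΔV = Sy × A × Δh = 0.045 × 2.8 × 10^7 × 3.68 = 4.637 × 10^6 m³
Q = 228 ML/d = 2.28 × 10^5 m³/d
t = ΔV / Q = 4.637 × 10^6 m³ / 2.28 × 10^5 m³/d = 20.34 d
t = 20.34 d ≈ 2.905 weeks

t ≈ 2.91 weeks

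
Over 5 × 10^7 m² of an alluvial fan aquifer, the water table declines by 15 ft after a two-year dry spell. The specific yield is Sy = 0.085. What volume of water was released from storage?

Δh = 15 ft = 4.572 m
ΔV = Sy × A × Δh = 0.085 × 5 × 10^7 m² × 4.572 m = 1.943 × 10^7 m³

ΔV ≈ 1.94 × 10^7 m³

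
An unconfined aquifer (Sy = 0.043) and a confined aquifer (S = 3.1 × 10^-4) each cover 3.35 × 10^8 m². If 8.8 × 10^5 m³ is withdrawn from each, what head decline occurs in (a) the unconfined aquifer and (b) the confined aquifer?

Δh_u ≈ 0.0611 m; Δh_c ≈ 8.47 m

Unconfined: Δh_u = ΔV/(Sy·A) = 8.8 × 10^5/(0.043 × 3.35 × 10^8) = 0.06109 m
Confined: Δh_c = ΔV/(S·A) = 8.8 × 10^5/(3.1 × 10^-4 × 3.35 × 10^8) = 8.474 m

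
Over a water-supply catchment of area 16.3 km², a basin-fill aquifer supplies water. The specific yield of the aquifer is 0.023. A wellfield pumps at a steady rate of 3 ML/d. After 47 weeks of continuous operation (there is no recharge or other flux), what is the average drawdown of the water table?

A = 16.3 km² = 1.63 × 10^7 m²
Q = 3 ML/d = 3000 m³/d
t = 47 weeks = 329 d
ΔV = Q × t = 3000 m³/d × 329 d = 9.87 × 10^5 m³
Δh = ΔV / (Sy × A) = 9.87 × 10^5 / (0.023 × 1.63 × 10^7) = 2.633 m

Δh ≈ 2.63 m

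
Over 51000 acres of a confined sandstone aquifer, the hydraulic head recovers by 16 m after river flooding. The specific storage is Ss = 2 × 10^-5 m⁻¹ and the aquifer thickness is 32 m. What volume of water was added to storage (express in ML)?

ΔV ≈ 2110 ML

S = Ss × b = 2 × 10^-5 m⁻¹ × 32 m = 6.4 × 10^-4
A = 51000 acres = 2.064 × 10^8 m²
ΔV = S × A × Δh = 6.4 × 10^-4 × 2.064 × 10^8 m² × 16 m = 2.113 × 10^6 m³
ΔV = 2.113 × 10^6 m³ = 2113 ML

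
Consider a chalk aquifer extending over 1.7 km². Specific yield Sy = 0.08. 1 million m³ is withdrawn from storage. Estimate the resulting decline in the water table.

A = 1.7 km² = 1.7 × 10^6 m²
ΔV = 1 million m³ = 1 × 10^6 m³
Δh = ΔV / (Sy × A) = 1 × 10^6 m³ / (0.08 × 1.7 × 10^6 m²) = 7.353 m

Δh ≈ 7.35 m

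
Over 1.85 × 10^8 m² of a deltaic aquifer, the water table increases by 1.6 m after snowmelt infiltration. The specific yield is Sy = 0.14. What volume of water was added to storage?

ΔV = Sy × A × Δh = 0.14 × 1.85 × 10^8 m² × 1.6 m = 4.144 × 10^7 m³

ΔV ≈ 4.14 × 10^7 m³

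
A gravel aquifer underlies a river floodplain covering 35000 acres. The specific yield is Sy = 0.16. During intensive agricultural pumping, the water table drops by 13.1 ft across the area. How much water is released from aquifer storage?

ΔV ≈ 9.05 × 10^7 m³

A = 35000 acres = 1.416 × 10^8 m²
Δh = 13.1 ft = 3.993 m
ΔV = Sy × A × Δh = 0.16 × 1.416 × 10^8 m² × 3.993 m = 9.049 × 10^7 m³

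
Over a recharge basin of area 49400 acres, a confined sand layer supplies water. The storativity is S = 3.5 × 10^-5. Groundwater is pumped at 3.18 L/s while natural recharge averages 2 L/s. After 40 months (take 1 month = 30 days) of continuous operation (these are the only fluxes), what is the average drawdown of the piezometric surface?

Δh ≈ 17.5 m

A = 49400 acres = 1.999 × 10^8 m²
Net abstraction = 3.18 − 2 = 1.18 L/s
Q_net = 1.18 L/s = 102 m³/d
t = 40 months = 1200 d
ΔV = Q × t = 102 m³/d × 1200 d = 1.223 × 10^5 m³
Δh = ΔV / (S × A) = 1.223 × 10^5 / (3.5 × 10^-5 × 1.999 × 10^8) = 17.48 m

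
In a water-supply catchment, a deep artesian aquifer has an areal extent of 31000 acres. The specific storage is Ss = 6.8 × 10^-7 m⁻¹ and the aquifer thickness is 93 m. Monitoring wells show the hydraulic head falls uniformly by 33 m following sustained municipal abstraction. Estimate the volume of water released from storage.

ΔV ≈ 2.62 × 10^5 m³

S = Ss × b = 6.8 × 10^-7 m⁻¹ × 93 m = 6.324 × 10^-5
A = 31000 acres = 1.255 × 10^8 m²
ΔV = S × A × Δh = 6.324 × 10^-5 × 1.255 × 10^8 m² × 33 m = 2.618 × 10^5 m³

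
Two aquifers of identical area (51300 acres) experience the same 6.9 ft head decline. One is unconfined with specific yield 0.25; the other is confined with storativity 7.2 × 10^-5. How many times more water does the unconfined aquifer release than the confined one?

ΔV_u / ΔV_c ≈ 3470

A = 51300 acres = 2.076 × 10^8 m²
Δh = 6.9 ft = 2.103 m
Unconfined: ΔV_u = Sy × A × Δh = 0.25 × 2.076 × 10^8 × 2.103 = 1.092 × 10^8 m³
Confined: ΔV_c = S × A × Δh = 7.2 × 10^-5 × 2.076 × 10^8 × 2.103 = 31440 m³
Ratio = ΔV_u / ΔV_c = Sy / S = 0.25 / 7.2 × 10^-5 = 3472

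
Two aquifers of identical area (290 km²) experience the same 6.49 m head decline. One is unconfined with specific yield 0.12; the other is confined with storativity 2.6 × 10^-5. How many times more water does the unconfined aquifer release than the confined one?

ΔV_u / ΔV_c ≈ 4620

A = 290 km² = 2.9 × 10^8 m²
Unconfined: ΔV_u = Sy × A × Δh = 0.12 × 2.9 × 10^8 × 6.49 = 2.259 × 10^8 m³
Confined: ΔV_c = S × A × Δh = 2.6 × 10^-5 × 2.9 × 10^8 × 6.49 = 48930 m³
Ratio = ΔV_u / ΔV_c = Sy / S = 0.12 / 2.6 × 10^-5 = 4615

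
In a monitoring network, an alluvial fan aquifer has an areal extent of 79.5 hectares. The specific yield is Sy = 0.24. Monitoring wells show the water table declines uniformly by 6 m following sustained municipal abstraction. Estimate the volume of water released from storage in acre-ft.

ΔV ≈ 928 acre-ft

A = 79.5 hectares = 7.95 × 10^5 m²
ΔV = Sy × A × Δh = 0.24 × 7.95 × 10^5 m² × 6 m = 1.145 × 10^6 m³
ΔV = 1.145 × 10^6 m³ = 928.1 acre-ft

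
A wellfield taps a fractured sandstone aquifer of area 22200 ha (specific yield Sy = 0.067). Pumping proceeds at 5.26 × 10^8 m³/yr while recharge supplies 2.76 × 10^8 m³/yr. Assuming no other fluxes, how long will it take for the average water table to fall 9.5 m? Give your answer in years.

t ≈ 0.565 years

A = 22200 ha = 2.22 × 10^8 m²
ΔV = Sy × A × Δh = 0.067 × 2.22 × 10^8 × 9.5 = 1.413 × 10^8 m³
Net withdrawal = 5.26 × 10^8 − 2.76 × 10^8 = 2.5 × 10^8 m³/yr = 6.849 × 10^5 m³/d
t = ΔV / Q = 1.413 × 10^8 m³ / 6.849 × 10^5 m³/d = 206.3 d
t = 206.3 d ≈ 0.5652 years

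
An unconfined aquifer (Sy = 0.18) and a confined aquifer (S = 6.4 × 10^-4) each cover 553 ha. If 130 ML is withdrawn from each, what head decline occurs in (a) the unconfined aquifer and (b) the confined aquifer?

A = 553 ha = 5.53 × 10^6 m²
ΔV = 130 ML = 1.3 × 10^5 m³
Unconfined: Δh_u = ΔV/(Sy·A) = 1.3 × 10^5/(0.18 × 5.53 × 10^6) = 0.1306 m
Confined: Δh_c = ΔV/(S·A) = 1.3 × 10^5/(6.4 × 10^-4 × 5.53 × 10^6) = 36.73 m

Δh_u ≈ 0.131 m; Δh_c ≈ 36.7 m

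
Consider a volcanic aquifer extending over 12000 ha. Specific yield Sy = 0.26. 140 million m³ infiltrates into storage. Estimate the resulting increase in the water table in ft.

Δh ≈ 14.7 ft

A = 12000 ha = 1.2 × 10^8 m²
ΔV = 140 million m³ = 1.4 × 10^8 m³
Δh = ΔV / (Sy × A) = 1.4 × 10^8 m³ / (0.26 × 1.2 × 10^8 m²) = 4.487 m
Δh = 4.487 m = 14.72 ft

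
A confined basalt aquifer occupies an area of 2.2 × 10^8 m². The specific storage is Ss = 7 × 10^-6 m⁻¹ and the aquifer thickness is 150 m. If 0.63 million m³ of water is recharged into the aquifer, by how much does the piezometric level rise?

S = Ss × b = 7 × 10^-6 m⁻¹ × 150 m = 1.05 × 10^-3
ΔV = 0.63 million m³ = 6.3 × 10^5 m³
Δh = ΔV / (S × A) = 6.3 × 10^5 m³ / (0.00105 × 2.2 × 10^8 m²) = 2.727 m

Δh ≈ 2.73 m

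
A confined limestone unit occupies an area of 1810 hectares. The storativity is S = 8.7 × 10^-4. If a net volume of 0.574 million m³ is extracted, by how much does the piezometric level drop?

Δh ≈ 36.5 m

A = 1810 hectares = 1.81 × 10^7 m²
ΔV = 0.574 million m³ = 5.74 × 10^5 m³
Δh = ΔV / (S × A) = 5.74 × 10^5 m³ / (8.7 × 10^-4 × 1.81 × 10^7 m²) = 36.45 m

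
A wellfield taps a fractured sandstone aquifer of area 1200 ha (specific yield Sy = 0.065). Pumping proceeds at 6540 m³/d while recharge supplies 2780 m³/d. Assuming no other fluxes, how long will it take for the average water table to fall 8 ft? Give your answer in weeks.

A = 1200 ha = 1.2 × 10^7 m²
Δh = 8 ft = 2.438 m
ΔV = Sy × A × Δh = 0.065 × 1.2 × 10^7 × 2.438 = 1.902 × 10^6 m³
Net withdrawal = 6540 − 2780 = 3760 m³/d
t = ΔV / Q = 1.902 × 10^6 m³ / 3760 m³/d = 505.8 d
t = 505.8 d ≈ 72.26 weeks

t ≈ 72.3 weeks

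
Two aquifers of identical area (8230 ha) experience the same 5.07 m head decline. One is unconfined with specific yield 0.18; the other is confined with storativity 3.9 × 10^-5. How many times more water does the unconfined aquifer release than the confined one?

A = 8230 ha = 8.23 × 10^7 m²
Unconfined: ΔV_u = Sy × A × Δh = 0.18 × 8.23 × 10^7 × 5.07 = 7.511 × 10^7 m³
Confined: ΔV_c = S × A × Δh = 3.9 × 10^-5 × 8.23 × 10^7 × 5.07 = 16270 m³
Ratio = ΔV_u / ΔV_c = Sy / S = 0.18 / 3.9 × 10^-5 = 4615

ΔV_u / ΔV_c ≈ 4620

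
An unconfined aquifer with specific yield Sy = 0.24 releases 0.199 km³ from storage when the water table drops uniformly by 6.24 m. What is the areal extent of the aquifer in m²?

A ≈ 1.33 × 10^8 m²

ΔV = 0.199 km³ = 1.99 × 10^8 m³
A = ΔV / (Sy × Δh) = 1.99 × 10^8 / (0.24 × 6.24) = 1.329 × 10^8 m²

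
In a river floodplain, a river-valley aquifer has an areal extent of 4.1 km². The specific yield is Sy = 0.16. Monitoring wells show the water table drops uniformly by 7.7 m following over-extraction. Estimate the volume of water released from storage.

A = 4.1 km² = 4.1 × 10^6 m²
ΔV = Sy × A × Δh = 0.16 × 4.1 × 10^6 m² × 7.7 m = 5.051 × 10^6 m³

ΔV ≈ 5.05 × 10^6 m³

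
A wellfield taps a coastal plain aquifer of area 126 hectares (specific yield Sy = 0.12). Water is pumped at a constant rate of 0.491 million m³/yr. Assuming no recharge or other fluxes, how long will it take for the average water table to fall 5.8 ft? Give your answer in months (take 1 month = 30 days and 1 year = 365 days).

A = 126 hectares = 1.26 × 10^6 m²
Δh = 5.8 ft = 1.768 m
ΔV = Sy × A × Δh = 0.12 × 1.26 × 10^6 × 1.768 = 2.673 × 10^5 m³
Q = 0.491 million m³/yr = 1345 m³/d
t = ΔV / Q = 2.673 × 10^5 m³ / 1345 m³/d = 198.7 d
t = 198.7 d ≈ 6.623 months

t ≈ 6.62 months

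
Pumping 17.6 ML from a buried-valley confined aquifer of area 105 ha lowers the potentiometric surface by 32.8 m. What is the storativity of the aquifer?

S ≈ 5.1 × 10^-4

A = 105 ha = 1.05 × 10^6 m²
ΔV = 17.6 ML = 17600 m³
S = ΔV / (A × Δh) = 17600 m³ / (1.05 × 10^6 m² × 32.8 m) = 5.11 × 10^-4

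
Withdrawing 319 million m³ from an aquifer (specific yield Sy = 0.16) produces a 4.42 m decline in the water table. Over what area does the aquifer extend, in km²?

ΔV = 319 million m³ = 3.19 × 10^8 m³
A = ΔV / (Sy × Δh) = 3.19 × 10^8 / (0.16 × 4.42) = 4.511 × 10^8 m²
A = 4.511 × 10^8 m² = 451.1 km²

A ≈ 451 km²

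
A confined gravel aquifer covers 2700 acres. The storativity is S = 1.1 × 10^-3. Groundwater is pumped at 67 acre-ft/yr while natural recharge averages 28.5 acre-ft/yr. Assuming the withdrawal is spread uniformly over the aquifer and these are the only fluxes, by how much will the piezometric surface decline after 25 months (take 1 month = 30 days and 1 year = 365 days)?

A = 2700 acres = 1.093 × 10^7 m²
Net abstraction = 67 − 28.5 = 38.5 acre-ft/yr
Q_net = 38.5 acre-ft/yr = 130.1 m³/d
t = 25 months = 750 d
ΔV = Q × t = 130.1 m³/d × 750 d = 97580 m³
Δh = ΔV / (S × A) = 97580 / (0.0011 × 1.093 × 10^7) = 8.119 m

Δh ≈ 8.12 m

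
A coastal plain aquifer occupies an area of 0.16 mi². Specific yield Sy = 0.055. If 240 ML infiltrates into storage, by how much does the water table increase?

A = 0.16 mi² = 4.144 × 10^5 m²
ΔV = 240 ML = 2.4 × 10^5 m³
Δh = ΔV / (Sy × A) = 2.4 × 10^5 m³ / (0.055 × 4.144 × 10^5 m²) = 10.53 m

Δh ≈ 10.5 m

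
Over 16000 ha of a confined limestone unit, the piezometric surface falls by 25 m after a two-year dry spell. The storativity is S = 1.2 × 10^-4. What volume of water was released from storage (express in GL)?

ΔV ≈ 0.48 GL

A = 16000 ha = 1.6 × 10^8 m²
ΔV = S × A × Δh = 1.2 × 10^-4 × 1.6 × 10^8 m² × 25 m = 4.8 × 10^5 m³
ΔV = 4.8 × 10^5 m³ = 0.48 GL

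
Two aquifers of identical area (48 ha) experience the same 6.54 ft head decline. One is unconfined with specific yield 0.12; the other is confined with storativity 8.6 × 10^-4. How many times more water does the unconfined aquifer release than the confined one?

A = 48 ha = 4.8 × 10^5 m²
Δh = 6.54 ft = 1.993 m
Unconfined: ΔV_u = Sy × A × Δh = 0.12 × 4.8 × 10^5 × 1.993 = 1.148 × 10^5 m³
Confined: ΔV_c = S × A × Δh = 8.6 × 10^-4 × 4.8 × 10^5 × 1.993 = 822.9 m³
Ratio = ΔV_u / ΔV_c = Sy / S = 0.12 / 8.6 × 10^-4 = 139.5

ΔV_u / ΔV_c ≈ 140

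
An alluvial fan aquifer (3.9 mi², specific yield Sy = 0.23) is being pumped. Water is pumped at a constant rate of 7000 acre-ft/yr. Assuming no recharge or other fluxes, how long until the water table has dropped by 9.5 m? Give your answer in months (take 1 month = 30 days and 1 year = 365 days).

A = 3.9 mi² = 1.01 × 10^7 m²
ΔV = Sy × A × Δh = 0.23 × 1.01 × 10^7 × 9.5 = 2.207 × 10^7 m³
Q = 7000 acre-ft/yr = 23660 m³/d
t = ΔV / Q = 2.207 × 10^7 m³ / 23660 m³/d = 933 d
t = 933 d ≈ 31.1 months

t ≈ 31.1 months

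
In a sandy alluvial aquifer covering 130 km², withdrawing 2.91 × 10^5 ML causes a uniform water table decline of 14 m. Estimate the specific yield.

Sy ≈ 0.16

A = 130 km² = 1.3 × 10^8 m²
ΔV = 2.91 × 10^5 ML = 2.91 × 10^8 m³
Sy = ΔV / (A × Δh) = 2.91 × 10^8 m³ / (1.3 × 10^8 m² × 14 m) = 0.1599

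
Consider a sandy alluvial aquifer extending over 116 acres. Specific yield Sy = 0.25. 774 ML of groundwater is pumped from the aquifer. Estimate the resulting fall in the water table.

Δh ≈ 6.6 m

A = 116 acres = 4.694 × 10^5 m²
ΔV = 774 ML = 7.74 × 10^5 m³
Δh = ΔV / (Sy × A) = 7.74 × 10^5 m³ / (0.25 × 4.694 × 10^5 m²) = 6.595 m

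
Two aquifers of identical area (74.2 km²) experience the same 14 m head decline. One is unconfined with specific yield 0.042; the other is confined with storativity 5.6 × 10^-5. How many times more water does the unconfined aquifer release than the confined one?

A = 74.2 km² = 7.42 × 10^7 m²
Unconfined: ΔV_u = Sy × A × Δh = 0.042 × 7.42 × 10^7 × 14 = 4.363 × 10^7 m³
Confined: ΔV_c = S × A × Δh = 5.6 × 10^-5 × 7.42 × 10^7 × 14 = 58170 m³
Ratio = ΔV_u / ΔV_c = Sy / S = 0.042 / 5.6 × 10^-5 = 750

ΔV_u / ΔV_c ≈ 750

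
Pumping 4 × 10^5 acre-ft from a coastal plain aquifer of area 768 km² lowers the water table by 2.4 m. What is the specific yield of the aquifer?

A = 768 km² = 7.68 × 10^8 m²
ΔV = 4 × 10^5 acre-ft = 4.934 × 10^8 m³
Sy = ΔV / (A × Δh) = 4.934 × 10^8 m³ / (7.68 × 10^8 m² × 2.4 m) = 0.2677

Sy ≈ 0.27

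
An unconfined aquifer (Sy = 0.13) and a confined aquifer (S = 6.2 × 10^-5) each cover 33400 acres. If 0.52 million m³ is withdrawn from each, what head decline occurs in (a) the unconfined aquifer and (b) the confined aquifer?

Δh_u ≈ 0.0296 m; Δh_c ≈ 62.1 m

A = 33400 acres = 1.352 × 10^8 m²
ΔV = 0.52 million m³ = 5.2 × 10^5 m³
Unconfined: Δh_u = ΔV/(Sy·A) = 5.2 × 10^5/(0.13 × 1.352 × 10^8) = 0.02959 m
Confined: Δh_c = ΔV/(S·A) = 5.2 × 10^5/(6.2 × 10^-5 × 1.352 × 10^8) = 62.05 m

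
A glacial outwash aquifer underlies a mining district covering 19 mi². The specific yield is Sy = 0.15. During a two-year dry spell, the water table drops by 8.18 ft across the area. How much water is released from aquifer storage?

A = 19 mi² = 4.921 × 10^7 m²
Δh = 8.18 ft = 2.493 m
ΔV = Sy × A × Δh = 0.15 × 4.921 × 10^7 m² × 2.493 m = 1.84 × 10^7 m³

ΔV ≈ 1.84 × 10^7 m³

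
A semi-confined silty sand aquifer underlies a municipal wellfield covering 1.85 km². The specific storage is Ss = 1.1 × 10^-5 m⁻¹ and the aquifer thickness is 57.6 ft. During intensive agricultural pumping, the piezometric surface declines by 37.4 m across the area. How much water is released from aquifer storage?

ΔV ≈ 13400 m³

b = 57.6 ft = 17.56 m
S = Ss × b = 1.1 × 10^-5 m⁻¹ × 17.56 m = 1.931 × 10^-4
A = 1.85 km² = 1.85 × 10^6 m²
ΔV = S × A × Δh = 1.931 × 10^-4 × 1.85 × 10^6 m² × 37.4 m = 13360 m³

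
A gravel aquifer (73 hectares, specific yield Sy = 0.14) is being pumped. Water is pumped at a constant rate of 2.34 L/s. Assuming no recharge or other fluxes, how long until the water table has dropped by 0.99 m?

t ≈ 500 days

A = 73 hectares = 7.3 × 10^5 m²
ΔV = Sy × A × Δh = 0.14 × 7.3 × 10^5 × 0.99 = 1.012 × 10^5 m³
Q = 2.34 L/s = 202.2 m³/d
t = ΔV / Q = 1.012 × 10^5 m³ / 202.2 m³/d = 500.4 d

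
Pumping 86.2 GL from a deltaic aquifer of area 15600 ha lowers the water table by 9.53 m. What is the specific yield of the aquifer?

Sy ≈ 0.058

A = 15600 ha = 1.56 × 10^8 m²
ΔV = 86.2 GL = 8.62 × 10^7 m³
Sy = ΔV / (A × Δh) = 8.62 × 10^7 m³ / (1.56 × 10^8 m² × 9.53 m) = 0.05798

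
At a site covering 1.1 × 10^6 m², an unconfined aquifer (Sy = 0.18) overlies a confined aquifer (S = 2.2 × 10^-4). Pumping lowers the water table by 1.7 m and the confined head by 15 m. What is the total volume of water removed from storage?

ΔV ≈ 3.4 × 10^5 m³

Unconfined: ΔV_u = Sy × A × Δh_u = 0.18 × 1.1 × 10^6 × 1.7 = 3.366 × 10^5 m³
Confined: ΔV_c = S × A × Δh_c = 2.2 × 10^-4 × 1.1 × 10^6 × 15 = 3630 m³
Total ΔV = 3.366 × 10^5 + 3630 = 3.402 × 10^5 m³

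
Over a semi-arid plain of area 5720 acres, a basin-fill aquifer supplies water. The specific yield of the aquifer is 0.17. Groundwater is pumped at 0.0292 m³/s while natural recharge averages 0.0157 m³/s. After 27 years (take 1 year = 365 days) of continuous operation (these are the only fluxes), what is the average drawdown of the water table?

A = 5720 acres = 2.315 × 10^7 m²
Net abstraction = 0.0292 − 0.0157 = 0.0135 m³/s
Q_net = 0.0135 m³/s = 1166 m³/d
t = 27 years = 9855 d
ΔV = Q × t = 1166 m³/d × 9855 d = 1.149 × 10^7 m³
Δh = ΔV / (Sy × A) = 1.149 × 10^7 / (0.17 × 2.315 × 10^7) = 2.921 m

Δh ≈ 2.92 m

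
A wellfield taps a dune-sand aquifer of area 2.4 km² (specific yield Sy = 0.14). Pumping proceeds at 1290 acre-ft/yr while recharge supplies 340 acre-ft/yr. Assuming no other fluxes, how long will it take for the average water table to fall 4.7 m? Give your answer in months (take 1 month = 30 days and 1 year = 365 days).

A = 2.4 km² = 2.4 × 10^6 m²
ΔV = Sy × A × Δh = 0.14 × 2.4 × 10^6 × 4.7 = 1.579 × 10^6 m³
Net withdrawal = 1290 − 340 = 950 acre-ft/yr = 3210 m³/d
t = ΔV / Q = 1.579 × 10^6 m³ / 3210 m³/d = 491.9 d
t = 491.9 d ≈ 16.4 months

t ≈ 16.4 months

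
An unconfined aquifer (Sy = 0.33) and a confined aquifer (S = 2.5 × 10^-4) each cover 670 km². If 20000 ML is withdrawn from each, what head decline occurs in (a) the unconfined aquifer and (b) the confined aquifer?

Δh_u ≈ 0.0905 m; Δh_c ≈ 119 m

A = 670 km² = 6.7 × 10^8 m²
ΔV = 20000 ML = 2 × 10^7 m³
Unconfined: Δh_u = ΔV/(Sy·A) = 2 × 10^7/(0.33 × 6.7 × 10^8) = 0.09046 m
Confined: Δh_c = ΔV/(S·A) = 2 × 10^7/(2.5 × 10^-4 × 6.7 × 10^8) = 119.4 m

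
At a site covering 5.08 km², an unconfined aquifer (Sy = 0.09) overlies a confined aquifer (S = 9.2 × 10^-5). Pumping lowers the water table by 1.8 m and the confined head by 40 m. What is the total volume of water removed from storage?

ΔV ≈ 8.42 × 10^5 m³

A = 5.08 km² = 5.08 × 10^6 m²
Unconfined: ΔV_u = Sy × A × Δh_u = 0.09 × 5.08 × 10^6 × 1.8 = 8.23 × 10^5 m³
Confined: ΔV_c = S × A × Δh_c = 9.2 × 10^-5 × 5.08 × 10^6 × 40 = 18690 m³
Total ΔV = 8.23 × 10^5 + 18690 = 8.417 × 10^5 m³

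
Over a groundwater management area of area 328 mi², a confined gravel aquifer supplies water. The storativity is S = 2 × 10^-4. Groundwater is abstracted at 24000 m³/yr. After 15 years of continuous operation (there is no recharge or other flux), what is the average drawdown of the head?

Δh ≈ 2.12 m

A = 328 mi² = 8.495 × 10^8 m²
Q = 24000 m³/yr = 65.75 m³/d
t = 15 years = 5475 d
ΔV = Q × t = 65.75 m³/d × 5475 d = 3.6 × 10^5 m³
Δh = ΔV / (S × A) = 3.6 × 10^5 / (2 × 10^-4 × 8.495 × 10^8) = 2.119 m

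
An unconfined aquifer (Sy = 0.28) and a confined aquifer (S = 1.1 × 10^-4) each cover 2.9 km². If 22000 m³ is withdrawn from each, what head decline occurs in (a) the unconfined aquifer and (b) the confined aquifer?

A = 2.9 km² = 2.9 × 10^6 m²
Unconfined: Δh_u = ΔV/(Sy·A) = 22000/(0.28 × 2.9 × 10^6) = 0.02709 m
Confined: Δh_c = ΔV/(S·A) = 22000/(1.1 × 10^-4 × 2.9 × 10^6) = 68.97 m

Δh_u ≈ 0.0271 m; Δh_c ≈ 69 m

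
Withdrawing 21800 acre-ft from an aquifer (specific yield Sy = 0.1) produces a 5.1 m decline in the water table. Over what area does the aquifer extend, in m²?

A ≈ 5.27 × 10^7 m²

ΔV = 21800 acre-ft = 2.689 × 10^7 m³
A = ΔV / (Sy × Δh) = 2.689 × 10^7 / (0.1 × 5.1) = 5.273 × 10^7 m²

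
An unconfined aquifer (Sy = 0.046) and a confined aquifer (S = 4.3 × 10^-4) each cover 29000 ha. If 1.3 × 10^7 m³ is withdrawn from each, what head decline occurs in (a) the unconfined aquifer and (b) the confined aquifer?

A = 29000 ha = 2.9 × 10^8 m²
Unconfined: Δh_u = ΔV/(Sy·A) = 1.3 × 10^7/(0.046 × 2.9 × 10^8) = 0.9745 m
Confined: Δh_c = ΔV/(S·A) = 1.3 × 10^7/(4.3 × 10^-4 × 2.9 × 10^8) = 104.3 m

Δh_u ≈ 0.975 m; Δh_c ≈ 104 m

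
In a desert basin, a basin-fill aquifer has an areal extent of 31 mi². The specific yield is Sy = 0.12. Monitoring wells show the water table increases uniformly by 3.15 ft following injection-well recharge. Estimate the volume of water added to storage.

A = 31 mi² = 8.029 × 10^7 m²
Δh = 3.15 ft = 0.9601 m
ΔV = Sy × A × Δh = 0.12 × 8.029 × 10^7 m² × 0.9601 m = 9.251 × 10^6 m³

ΔV ≈ 9.25 × 10^6 m³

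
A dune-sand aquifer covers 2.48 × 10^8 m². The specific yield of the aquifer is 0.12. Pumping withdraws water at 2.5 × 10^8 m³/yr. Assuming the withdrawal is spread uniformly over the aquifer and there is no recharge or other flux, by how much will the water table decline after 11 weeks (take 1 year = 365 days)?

Δh ≈ 1.77 m

Q = 2.5 × 10^8 m³/yr = 6.849 × 10^5 m³/d
t = 11 weeks = 77 d
ΔV = Q × t = 6.849 × 10^5 m³/d × 77 d = 5.274 × 10^7 m³
Δh = ΔV / (Sy × A) = 5.274 × 10^7 / (0.12 × 2.48 × 10^8) = 1.772 m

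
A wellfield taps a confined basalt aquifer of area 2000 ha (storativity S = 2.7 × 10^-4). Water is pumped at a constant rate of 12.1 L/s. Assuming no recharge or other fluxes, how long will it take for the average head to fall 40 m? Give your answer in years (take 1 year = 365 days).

t ≈ 0.566 years

A = 2000 ha = 2 × 10^7 m²
ΔV = S × A × Δh = 2.7 × 10^-4 × 2 × 10^7 × 40 = 2.16 × 10^5 m³
Q = 12.1 L/s = 1045 m³/d
t = ΔV / Q = 2.16 × 10^5 m³ / 1045 m³/d = 206.6 d
t = 206.6 d ≈ 0.5661 years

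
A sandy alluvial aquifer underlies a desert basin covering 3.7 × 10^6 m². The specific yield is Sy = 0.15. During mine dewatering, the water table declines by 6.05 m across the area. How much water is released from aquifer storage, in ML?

ΔV ≈ 3360 ML

ΔV = Sy × A × Δh = 0.15 × 3.7 × 10^6 m² × 6.05 m = 3.358 × 10^6 m³
ΔV = 3.358 × 10^6 m³ = 3358 ML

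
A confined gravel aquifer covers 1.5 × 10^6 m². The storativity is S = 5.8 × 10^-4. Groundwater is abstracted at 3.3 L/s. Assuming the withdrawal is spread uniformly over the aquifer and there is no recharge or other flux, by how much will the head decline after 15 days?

Δh ≈ 4.92 m

Q = 3.3 L/s = 285.1 m³/d
ΔV = Q × t = 285.1 m³/d × 15 d = 4277 m³
Δh = ΔV / (S × A) = 4277 / (5.8 × 10^-4 × 1.5 × 10^6) = 4.916 m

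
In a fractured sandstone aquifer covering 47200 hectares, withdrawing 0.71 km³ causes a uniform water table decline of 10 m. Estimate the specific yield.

A = 47200 hectares = 4.72 × 10^8 m²
ΔV = 0.71 km³ = 7.1 × 10^8 m³
Sy = ΔV / (A × Δh) = 7.1 × 10^8 m³ / (4.72 × 10^8 m² × 10 m) = 0.1504

Sy ≈ 0.15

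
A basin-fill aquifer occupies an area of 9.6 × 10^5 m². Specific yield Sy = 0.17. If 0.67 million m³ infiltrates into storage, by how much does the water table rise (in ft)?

Δh ≈ 13.5 ft

ΔV = 0.67 million m³ = 6.7 × 10^5 m³
Δh = ΔV / (Sy × A) = 6.7 × 10^5 m³ / (0.17 × 9.6 × 10^5 m²) = 4.105 m
Δh = 4.105 m = 13.47 ft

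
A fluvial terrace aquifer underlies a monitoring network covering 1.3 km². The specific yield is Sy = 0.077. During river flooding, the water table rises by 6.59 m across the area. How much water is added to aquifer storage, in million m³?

A = 1.3 km² = 1.3 × 10^6 m²
ΔV = Sy × A × Δh = 0.077 × 1.3 × 10^6 m² × 6.59 m = 6.597 × 10^5 m³
ΔV = 6.597 × 10^5 m³ = 0.6597 million m³

ΔV ≈ 0.66 million m³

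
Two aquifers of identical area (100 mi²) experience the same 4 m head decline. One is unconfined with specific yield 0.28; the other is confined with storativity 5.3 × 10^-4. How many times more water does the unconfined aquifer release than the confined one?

ΔV_u / ΔV_c ≈ 528

A = 100 mi² = 2.59 × 10^8 m²
Unconfined: ΔV_u = Sy × A × Δh = 0.28 × 2.59 × 10^8 × 4 = 2.901 × 10^8 m³
Confined: ΔV_c = S × A × Δh = 5.3 × 10^-4 × 2.59 × 10^8 × 4 = 5.491 × 10^5 m³
Ratio = ΔV_u / ΔV_c = Sy / S = 0.28 / 5.3 × 10^-4 = 528.3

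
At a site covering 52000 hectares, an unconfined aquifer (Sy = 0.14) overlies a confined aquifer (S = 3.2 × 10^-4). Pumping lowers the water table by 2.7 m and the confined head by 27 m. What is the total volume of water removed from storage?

A = 52000 hectares = 5.2 × 10^8 m²
Unconfined: ΔV_u = Sy × A × Δh_u = 0.14 × 5.2 × 10^8 × 2.7 = 1.966 × 10^8 m³
Confined: ΔV_c = S × A × Δh_c = 3.2 × 10^-4 × 5.2 × 10^8 × 27 = 4.493 × 10^6 m³
Total ΔV = 1.966 × 10^8 + 4.493 × 10^6 = 2.011 × 10^8 m³

ΔV ≈ 2.01 × 10^8 m³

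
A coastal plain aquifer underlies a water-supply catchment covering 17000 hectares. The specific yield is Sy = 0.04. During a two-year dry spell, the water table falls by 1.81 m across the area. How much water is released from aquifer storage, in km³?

A = 17000 hectares = 1.7 × 10^8 m²
ΔV = Sy × A × Δh = 0.04 × 1.7 × 10^8 m² × 1.81 m = 1.231 × 10^7 m³
ΔV = 1.231 × 10^7 m³ = 0.01231 km³

ΔV ≈ 0.0123 km³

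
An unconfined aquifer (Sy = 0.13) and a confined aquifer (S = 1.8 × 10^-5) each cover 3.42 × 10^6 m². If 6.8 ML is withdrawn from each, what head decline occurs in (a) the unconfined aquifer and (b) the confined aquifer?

Δh_u ≈ 0.0153 m; Δh_c ≈ 110 m

ΔV = 6.8 ML = 6800 m³
Unconfined: Δh_u = ΔV/(Sy·A) = 6800/(0.13 × 3.42 × 10^6) = 0.01529 m
Confined: Δh_c = ΔV/(S·A) = 6800/(1.8 × 10^-5 × 3.42 × 10^6) = 110.5 m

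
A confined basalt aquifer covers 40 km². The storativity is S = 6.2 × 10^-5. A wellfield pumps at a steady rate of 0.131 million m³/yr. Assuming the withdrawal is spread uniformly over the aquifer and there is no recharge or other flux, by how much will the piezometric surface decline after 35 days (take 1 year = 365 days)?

A = 40 km² = 4 × 10^7 m²
Q = 0.131 million m³/yr = 358.9 m³/d
ΔV = Q × t = 358.9 m³/d × 35 d = 12560 m³
Δh = ΔV / (S × A) = 12560 / (6.2 × 10^-5 × 4 × 10^7) = 5.065 m

Δh ≈ 5.07 m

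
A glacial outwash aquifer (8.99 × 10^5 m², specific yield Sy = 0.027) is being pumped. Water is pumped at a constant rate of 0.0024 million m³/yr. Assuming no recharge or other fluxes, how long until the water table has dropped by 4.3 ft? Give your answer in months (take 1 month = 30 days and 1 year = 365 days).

t ≈ 161 months

Δh = 4.3 ft = 1.311 m
ΔV = Sy × A × Δh = 0.027 × 8.99 × 10^5 × 1.311 = 31810 m³
Q = 0.0024 million m³/yr = 6.575 m³/d
t = ΔV / Q = 31810 m³ / 6.575 m³/d = 4838 d
t = 4838 d ≈ 161.3 months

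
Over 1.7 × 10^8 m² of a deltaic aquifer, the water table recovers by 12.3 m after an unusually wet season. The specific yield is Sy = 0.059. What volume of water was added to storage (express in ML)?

ΔV = Sy × A × Δh = 0.059 × 1.7 × 10^8 m² × 12.3 m = 1.234 × 10^8 m³
ΔV = 1.234 × 10^8 m³ = 1.234 × 10^5 ML

ΔV ≈ 1.23 × 10^5 ML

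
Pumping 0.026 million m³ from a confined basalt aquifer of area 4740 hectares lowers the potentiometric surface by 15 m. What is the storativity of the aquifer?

A = 4740 hectares = 4.74 × 10^7 m²
ΔV = 0.026 million m³ = 26000 m³
S = ΔV / (A × Δh) = 26000 m³ / (4.74 × 10^7 m² × 15 m) = 3.657 × 10^-5

S ≈ 3.7 × 10^-5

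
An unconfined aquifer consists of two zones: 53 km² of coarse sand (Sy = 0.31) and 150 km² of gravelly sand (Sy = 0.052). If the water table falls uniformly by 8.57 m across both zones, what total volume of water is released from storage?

A₁ = 53 km² = 5.3 × 10^7 m²; A₂ = 150 km² = 1.5 × 10^8 m²
ΔV₁ = 0.31 × 5.3 × 10^7 × 8.57 = 1.408 × 10^8 m³
ΔV₂ = 0.052 × 1.5 × 10^8 × 8.57 = 6.685 × 10^7 m³
ΔV = ΔV₁ + ΔV₂ = 2.077 × 10^8 m³

ΔV ≈ 2.08 × 10^8 m³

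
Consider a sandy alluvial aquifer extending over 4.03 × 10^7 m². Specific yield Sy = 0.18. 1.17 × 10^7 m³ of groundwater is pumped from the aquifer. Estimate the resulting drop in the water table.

Δh = ΔV / (Sy × A) = 1.17 × 10^7 m³ / (0.18 × 4.03 × 10^7 m²) = 1.613 m

Δh ≈ 1.61 m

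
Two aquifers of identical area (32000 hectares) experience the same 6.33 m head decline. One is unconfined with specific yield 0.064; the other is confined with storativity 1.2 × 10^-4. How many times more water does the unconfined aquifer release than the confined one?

A = 32000 hectares = 3.2 × 10^8 m²
Unconfined: ΔV_u = Sy × A × Δh = 0.064 × 3.2 × 10^8 × 6.33 = 1.296 × 10^8 m³
Confined: ΔV_c = S × A × Δh = 1.2 × 10^-4 × 3.2 × 10^8 × 6.33 = 2.431 × 10^5 m³
Ratio = ΔV_u / ΔV_c = Sy / S = 0.064 / 1.2 × 10^-4 = 533.3

ΔV_u / ΔV_c ≈ 533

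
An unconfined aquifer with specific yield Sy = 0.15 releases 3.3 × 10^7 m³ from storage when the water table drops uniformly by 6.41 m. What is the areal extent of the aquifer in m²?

A ≈ 3.43 × 10^7 m²

A = ΔV / (Sy × Δh) = 3.3 × 10^7 / (0.15 × 6.41) = 3.432 × 10^7 m²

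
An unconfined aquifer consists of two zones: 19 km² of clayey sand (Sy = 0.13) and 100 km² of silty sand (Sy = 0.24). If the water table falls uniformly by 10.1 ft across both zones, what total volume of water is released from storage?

ΔV ≈ 8.15 × 10^7 m³

A₁ = 19 km² = 1.9 × 10^7 m²; A₂ = 100 km² = 1 × 10^8 m²
Δh = 10.1 ft = 3.078 m
ΔV₁ = 0.13 × 1.9 × 10^7 × 3.078 = 7.604 × 10^6 m³
ΔV₂ = 0.24 × 1 × 10^8 × 3.078 = 7.388 × 10^7 m³
ΔV = ΔV₁ + ΔV₂ = 8.149 × 10^7 m³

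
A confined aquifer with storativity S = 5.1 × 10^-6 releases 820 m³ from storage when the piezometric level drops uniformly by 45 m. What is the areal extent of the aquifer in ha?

A = ΔV / (S × Δh) = 820 / (5.1 × 10^-6 × 45) = 3.573 × 10^6 m²
A = 3.573 × 10^6 m² = 357.3 ha

A ≈ 357 ha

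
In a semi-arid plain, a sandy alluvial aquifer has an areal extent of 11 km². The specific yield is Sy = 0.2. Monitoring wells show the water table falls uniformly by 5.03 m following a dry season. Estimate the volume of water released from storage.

A = 11 km² = 1.1 × 10^7 m²
ΔV = Sy × A × Δh = 0.2 × 1.1 × 10^7 m² × 5.03 m = 1.107 × 10^7 m³

ΔV ≈ 1.11 × 10^7 m³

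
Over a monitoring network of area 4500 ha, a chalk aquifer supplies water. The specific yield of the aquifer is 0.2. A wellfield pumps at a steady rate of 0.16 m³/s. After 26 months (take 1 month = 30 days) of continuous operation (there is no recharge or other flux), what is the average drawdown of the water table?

A = 4500 ha = 4.5 × 10^7 m²
Q = 0.16 m³/s = 13820 m³/d
t = 26 months = 780 d
ΔV = Q × t = 13820 m³/d × 780 d = 1.078 × 10^7 m³
Δh = ΔV / (Sy × A) = 1.078 × 10^7 / (0.2 × 4.5 × 10^7) = 1.198 m

Δh ≈ 1.2 m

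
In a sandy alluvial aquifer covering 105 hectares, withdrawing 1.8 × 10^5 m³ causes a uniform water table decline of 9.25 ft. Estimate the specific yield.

Sy ≈ 0.061

A = 105 hectares = 1.05 × 10^6 m²
Δh = 9.25 ft = 2.819 m
Sy = ΔV / (A × Δh) = 1.8 × 10^5 m³ / (1.05 × 10^6 m² × 2.819 m) = 0.0608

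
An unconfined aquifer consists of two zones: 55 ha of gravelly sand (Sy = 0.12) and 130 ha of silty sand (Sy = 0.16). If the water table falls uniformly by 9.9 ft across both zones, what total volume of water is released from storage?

A₁ = 55 ha = 5.5 × 10^5 m²; A₂ = 130 ha = 1.3 × 10^6 m²
Δh = 9.9 ft = 3.018 m
ΔV₁ = 0.12 × 5.5 × 10^5 × 3.018 = 1.992 × 10^5 m³
ΔV₂ = 0.16 × 1.3 × 10^6 × 3.018 = 6.276 × 10^5 m³
ΔV = ΔV₁ + ΔV₂ = 8.268 × 10^5 m³

ΔV ≈ 8.27 × 10^5 m³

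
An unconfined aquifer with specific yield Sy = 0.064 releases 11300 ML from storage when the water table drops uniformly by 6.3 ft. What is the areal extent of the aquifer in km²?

A ≈ 91.9 km²

Δh = 6.3 ft = 1.92 m
ΔV = 11300 ML = 1.13 × 10^7 m³
A = ΔV / (Sy × Δh) = 1.13 × 10^7 / (0.064 × 1.92) = 9.195 × 10^7 m²
A = 9.195 × 10^7 m² = 91.95 km²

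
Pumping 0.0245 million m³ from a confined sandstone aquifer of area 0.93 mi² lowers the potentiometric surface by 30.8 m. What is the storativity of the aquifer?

A = 0.93 mi² = 2.409 × 10^6 m²
ΔV = 0.0245 million m³ = 24500 m³
S = ΔV / (A × Δh) = 24500 m³ / (2.409 × 10^6 m² × 30.8 m) = 3.302 × 10^-4

S ≈ 3.3 × 10^-4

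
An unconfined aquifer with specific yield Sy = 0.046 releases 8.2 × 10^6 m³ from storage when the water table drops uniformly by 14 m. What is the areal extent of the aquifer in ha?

A ≈ 1270 ha

A = ΔV / (Sy × Δh) = 8.2 × 10^6 / (0.046 × 14) = 1.273 × 10^7 m²
A = 1.273 × 10^7 m² = 1273 ha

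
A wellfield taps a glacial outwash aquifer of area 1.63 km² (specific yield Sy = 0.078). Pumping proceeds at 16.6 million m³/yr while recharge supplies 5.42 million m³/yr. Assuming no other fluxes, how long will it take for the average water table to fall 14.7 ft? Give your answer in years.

t ≈ 0.051 years

A = 1.63 km² = 1.63 × 10^6 m²
Δh = 14.7 ft = 4.481 m
ΔV = Sy × A × Δh = 0.078 × 1.63 × 10^6 × 4.481 = 5.697 × 10^5 m³
Net withdrawal = 16.6 − 5.42 = 11.18 million m³/yr = 30630 m³/d
t = ΔV / Q = 5.697 × 10^5 m³ / 30630 m³/d = 18.6 d
t = 18.6 d ≈ 0.05095 years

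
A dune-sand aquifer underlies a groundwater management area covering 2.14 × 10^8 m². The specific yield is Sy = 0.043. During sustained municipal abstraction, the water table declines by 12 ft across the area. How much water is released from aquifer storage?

ΔV ≈ 3.37 × 10^7 m³

Δh = 12 ft = 3.658 m
ΔV = Sy × A × Δh = 0.043 × 2.14 × 10^8 m² × 3.658 m = 3.366 × 10^7 m³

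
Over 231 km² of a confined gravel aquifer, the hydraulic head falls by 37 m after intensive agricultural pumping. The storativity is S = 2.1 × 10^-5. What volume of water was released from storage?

A = 231 km² = 2.31 × 10^8 m²
ΔV = S × A × Δh = 2.1 × 10^-5 × 2.31 × 10^8 m² × 37 m = 1.795 × 10^5 m³

ΔV ≈ 1.79 × 10^5 m³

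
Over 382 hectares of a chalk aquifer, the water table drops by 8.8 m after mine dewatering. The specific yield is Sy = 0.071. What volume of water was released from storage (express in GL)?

A = 382 hectares = 3.82 × 10^6 m²
ΔV = Sy × A × Δh = 0.071 × 3.82 × 10^6 m² × 8.8 m = 2.387 × 10^6 m³
ΔV = 2.387 × 10^6 m³ = 2.387 GL

ΔV ≈ 2.39 GL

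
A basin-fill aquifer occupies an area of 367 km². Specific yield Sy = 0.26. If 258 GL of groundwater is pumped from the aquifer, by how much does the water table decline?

Δh ≈ 2.7 m

A = 367 km² = 3.67 × 10^8 m²
ΔV = 258 GL = 2.58 × 10^8 m³
Δh = ΔV / (Sy × A) = 2.58 × 10^8 m³ / (0.26 × 3.67 × 10^8 m²) = 2.704 m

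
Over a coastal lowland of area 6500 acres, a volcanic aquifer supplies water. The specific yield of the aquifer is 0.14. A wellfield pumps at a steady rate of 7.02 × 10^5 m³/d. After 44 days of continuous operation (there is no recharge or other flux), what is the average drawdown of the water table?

Δh ≈ 8.39 m

A = 6500 acres = 2.63 × 10^7 m²
ΔV = Q × t = 7.02 × 10^5 m³/d × 44 d = 3.089 × 10^7 m³
Δh = ΔV / (Sy × A) = 3.089 × 10^7 / (0.14 × 2.63 × 10^7) = 8.387 m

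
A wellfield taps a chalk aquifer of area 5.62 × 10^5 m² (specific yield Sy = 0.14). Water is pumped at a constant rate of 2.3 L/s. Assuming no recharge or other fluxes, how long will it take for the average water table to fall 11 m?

ΔV = Sy × A × Δh = 0.14 × 5.62 × 10^5 × 11 = 8.655 × 10^5 m³
Q = 2.3 L/s = 198.7 m³/d
t = ΔV / Q = 8.655 × 10^5 m³ / 198.7 m³/d = 4355 d

t ≈ 4360 days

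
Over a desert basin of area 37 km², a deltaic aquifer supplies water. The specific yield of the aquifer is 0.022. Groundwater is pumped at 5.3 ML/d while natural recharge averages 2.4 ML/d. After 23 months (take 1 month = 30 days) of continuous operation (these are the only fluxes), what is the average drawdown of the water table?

A = 37 km² = 3.7 × 10^7 m²
Net abstraction = 5.3 − 2.4 = 2.9 ML/d
Q_net = 2.9 ML/d = 2900 m³/d
t = 23 months = 690 d
ΔV = Q × t = 2900 m³/d × 690 d = 2.001 × 10^6 m³
Δh = ΔV / (Sy × A) = 2.001 × 10^6 / (0.022 × 3.7 × 10^7) = 2.458 m

Δh ≈ 2.46 m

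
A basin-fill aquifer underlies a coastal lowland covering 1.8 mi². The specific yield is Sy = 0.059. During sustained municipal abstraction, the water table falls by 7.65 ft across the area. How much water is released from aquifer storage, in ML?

ΔV ≈ 641 ML

A = 1.8 mi² = 4.662 × 10^6 m²
Δh = 7.65 ft = 2.332 m
ΔV = Sy × A × Δh = 0.059 × 4.662 × 10^6 m² × 2.332 m = 6.414 × 10^5 m³
ΔV = 6.414 × 10^5 m³ = 641.4 ML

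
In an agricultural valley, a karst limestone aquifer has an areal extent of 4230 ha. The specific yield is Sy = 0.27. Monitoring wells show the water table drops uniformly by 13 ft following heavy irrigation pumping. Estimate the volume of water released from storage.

A = 4230 ha = 4.23 × 10^7 m²
Δh = 13 ft = 3.962 m
ΔV = Sy × A × Δh = 0.27 × 4.23 × 10^7 m² × 3.962 m = 4.525 × 10^7 m³

ΔV ≈ 4.53 × 10^7 m³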